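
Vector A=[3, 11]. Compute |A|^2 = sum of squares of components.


|A|^2 = sum of squared components
A[0]^2 = 3^2 = 9
A[1]^2 = 11^2 = 121
Sum = 9 + 121 = 130

130


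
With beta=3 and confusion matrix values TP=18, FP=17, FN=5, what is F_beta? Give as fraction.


P = TP/(TP+FP) = 18/35 = 18/35
R = TP/(TP+FN) = 18/23 = 18/23
beta^2 = 3^2 = 9
(1 + beta^2) = 10
Numerator = (1+beta^2)*P*R = 648/161
Denominator = beta^2*P + R = 162/35 + 18/23 = 4356/805
F_beta = 90/121

90/121


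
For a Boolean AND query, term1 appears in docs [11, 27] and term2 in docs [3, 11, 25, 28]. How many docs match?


Boolean AND: find intersection of posting lists
term1 docs: [11, 27]
term2 docs: [3, 11, 25, 28]
Intersection: [11]
|intersection| = 1

1


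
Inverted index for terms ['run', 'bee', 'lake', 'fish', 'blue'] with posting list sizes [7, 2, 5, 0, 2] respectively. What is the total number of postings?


Summing posting list sizes:
'run': 7 postings
'bee': 2 postings
'lake': 5 postings
'fish': 0 postings
'blue': 2 postings
Total = 7 + 2 + 5 + 0 + 2 = 16

16


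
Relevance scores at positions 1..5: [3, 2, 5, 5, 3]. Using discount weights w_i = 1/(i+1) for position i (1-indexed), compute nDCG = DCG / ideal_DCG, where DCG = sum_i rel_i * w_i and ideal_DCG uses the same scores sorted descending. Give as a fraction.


Position discount weights w_i = 1/(i+1) for i=1..5:
Weights = [1/2, 1/3, 1/4, 1/5, 1/6]
Actual relevance: [3, 2, 5, 5, 3]
DCG = 3/2 + 2/3 + 5/4 + 5/5 + 3/6 = 59/12
Ideal relevance (sorted desc): [5, 5, 3, 3, 2]
Ideal DCG = 5/2 + 5/3 + 3/4 + 3/5 + 2/6 = 117/20
nDCG = DCG / ideal_DCG = 59/12 / 117/20 = 295/351

295/351


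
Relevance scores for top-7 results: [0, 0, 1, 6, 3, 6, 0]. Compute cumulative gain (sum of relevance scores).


Cumulative Gain = sum of relevance scores
Position 1: rel=0, running sum=0
Position 2: rel=0, running sum=0
Position 3: rel=1, running sum=1
Position 4: rel=6, running sum=7
Position 5: rel=3, running sum=10
Position 6: rel=6, running sum=16
Position 7: rel=0, running sum=16
CG = 16

16


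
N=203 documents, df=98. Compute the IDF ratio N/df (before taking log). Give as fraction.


IDF ratio = N / df
= 203 / 98
= 29/14

29/14


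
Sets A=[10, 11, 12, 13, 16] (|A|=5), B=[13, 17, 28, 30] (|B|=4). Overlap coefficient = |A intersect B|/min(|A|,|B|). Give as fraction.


A intersect B = [13]
|A intersect B| = 1
min(|A|, |B|) = min(5, 4) = 4
Overlap = 1 / 4 = 1/4

1/4


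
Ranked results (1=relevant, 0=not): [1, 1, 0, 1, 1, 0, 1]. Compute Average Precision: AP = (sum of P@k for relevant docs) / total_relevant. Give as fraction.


Computing P@k for each relevant position:
Position 1: relevant, P@1 = 1/1 = 1
Position 2: relevant, P@2 = 2/2 = 1
Position 3: not relevant
Position 4: relevant, P@4 = 3/4 = 3/4
Position 5: relevant, P@5 = 4/5 = 4/5
Position 6: not relevant
Position 7: relevant, P@7 = 5/7 = 5/7
Sum of P@k = 1 + 1 + 3/4 + 4/5 + 5/7 = 597/140
AP = 597/140 / 5 = 597/700

597/700


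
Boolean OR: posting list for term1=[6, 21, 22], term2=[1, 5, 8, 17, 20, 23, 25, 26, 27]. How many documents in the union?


Boolean OR: find union of posting lists
term1 docs: [6, 21, 22]
term2 docs: [1, 5, 8, 17, 20, 23, 25, 26, 27]
Union: [1, 5, 6, 8, 17, 20, 21, 22, 23, 25, 26, 27]
|union| = 12

12


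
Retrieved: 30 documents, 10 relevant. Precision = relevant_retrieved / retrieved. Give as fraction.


Precision = relevant_retrieved / total_retrieved
= 10 / 30
= 10 / (10 + 20)
= 1/3

1/3


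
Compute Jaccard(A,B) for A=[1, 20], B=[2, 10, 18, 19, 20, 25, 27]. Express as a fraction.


A intersect B = [20]
|A intersect B| = 1
A union B = [1, 2, 10, 18, 19, 20, 25, 27]
|A union B| = 8
Jaccard = 1/8 = 1/8

1/8


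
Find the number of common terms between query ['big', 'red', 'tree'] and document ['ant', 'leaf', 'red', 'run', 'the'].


Query terms: ['big', 'red', 'tree']
Document terms: ['ant', 'leaf', 'red', 'run', 'the']
Common terms: ['red']
Overlap count = 1

1


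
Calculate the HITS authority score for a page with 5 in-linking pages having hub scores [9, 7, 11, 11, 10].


Authority = sum of hub scores of in-linkers
In-link 1: hub score = 9
In-link 2: hub score = 7
In-link 3: hub score = 11
In-link 4: hub score = 11
In-link 5: hub score = 10
Authority = 9 + 7 + 11 + 11 + 10 = 48

48


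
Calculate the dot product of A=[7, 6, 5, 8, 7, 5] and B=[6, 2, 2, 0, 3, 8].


Dot product = sum of element-wise products
A[0]*B[0] = 7*6 = 42
A[1]*B[1] = 6*2 = 12
A[2]*B[2] = 5*2 = 10
A[3]*B[3] = 8*0 = 0
A[4]*B[4] = 7*3 = 21
A[5]*B[5] = 5*8 = 40
Sum = 42 + 12 + 10 + 0 + 21 + 40 = 125

125


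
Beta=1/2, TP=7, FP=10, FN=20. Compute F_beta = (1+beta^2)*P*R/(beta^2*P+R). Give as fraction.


P = TP/(TP+FP) = 7/17 = 7/17
R = TP/(TP+FN) = 7/27 = 7/27
beta^2 = 1/2^2 = 1/4
(1 + beta^2) = 5/4
Numerator = (1+beta^2)*P*R = 245/1836
Denominator = beta^2*P + R = 7/68 + 7/27 = 665/1836
F_beta = 7/19

7/19


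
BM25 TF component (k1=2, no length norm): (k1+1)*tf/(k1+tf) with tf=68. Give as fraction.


BM25 TF component = (k1+1)*tf / (k1+tf)
k1 = 2, tf = 68
Numerator = (2+1)*68 = 204
Denominator = 2 + 68 = 70
= 204/70 = 102/35

102/35


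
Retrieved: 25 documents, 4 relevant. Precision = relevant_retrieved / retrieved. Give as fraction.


Precision = relevant_retrieved / total_retrieved
= 4 / 25
= 4 / (4 + 21)
= 4/25

4/25


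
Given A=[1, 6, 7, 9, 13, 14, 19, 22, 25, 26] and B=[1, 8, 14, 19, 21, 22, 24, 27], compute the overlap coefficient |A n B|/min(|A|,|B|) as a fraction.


A intersect B = [1, 14, 19, 22]
|A intersect B| = 4
min(|A|, |B|) = min(10, 8) = 8
Overlap = 4 / 8 = 1/2

1/2


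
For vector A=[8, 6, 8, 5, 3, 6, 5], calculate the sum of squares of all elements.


|A|^2 = sum of squared components
A[0]^2 = 8^2 = 64
A[1]^2 = 6^2 = 36
A[2]^2 = 8^2 = 64
A[3]^2 = 5^2 = 25
A[4]^2 = 3^2 = 9
A[5]^2 = 6^2 = 36
A[6]^2 = 5^2 = 25
Sum = 64 + 36 + 64 + 25 + 9 + 36 + 25 = 259

259


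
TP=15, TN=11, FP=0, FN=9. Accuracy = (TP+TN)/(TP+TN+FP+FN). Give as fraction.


Accuracy = (TP + TN) / (TP + TN + FP + FN)
TP + TN = 15 + 11 = 26
Total = 15 + 11 + 0 + 9 = 35
Accuracy = 26 / 35 = 26/35

26/35


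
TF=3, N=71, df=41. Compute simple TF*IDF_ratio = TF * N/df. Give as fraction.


TF * (N/df)
= 3 * (71/41)
= 3 * 71/41
= 213/41

213/41


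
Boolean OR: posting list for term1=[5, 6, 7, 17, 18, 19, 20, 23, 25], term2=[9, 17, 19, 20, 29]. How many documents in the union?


Boolean OR: find union of posting lists
term1 docs: [5, 6, 7, 17, 18, 19, 20, 23, 25]
term2 docs: [9, 17, 19, 20, 29]
Union: [5, 6, 7, 9, 17, 18, 19, 20, 23, 25, 29]
|union| = 11

11


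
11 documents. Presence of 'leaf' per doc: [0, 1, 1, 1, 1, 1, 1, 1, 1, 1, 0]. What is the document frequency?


Checking each document for 'leaf':
Doc 1: absent
Doc 2: present
Doc 3: present
Doc 4: present
Doc 5: present
Doc 6: present
Doc 7: present
Doc 8: present
Doc 9: present
Doc 10: present
Doc 11: absent
df = sum of presences = 0 + 1 + 1 + 1 + 1 + 1 + 1 + 1 + 1 + 1 + 0 = 9

9


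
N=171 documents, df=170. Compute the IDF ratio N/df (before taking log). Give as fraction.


IDF ratio = N / df
= 171 / 170
= 171/170

171/170


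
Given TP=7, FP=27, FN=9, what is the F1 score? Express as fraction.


F1 = 2 * P * R / (P + R)
P = TP/(TP+FP) = 7/34 = 7/34
R = TP/(TP+FN) = 7/16 = 7/16
2 * P * R = 2 * 7/34 * 7/16 = 49/272
P + R = 7/34 + 7/16 = 175/272
F1 = 49/272 / 175/272 = 7/25

7/25


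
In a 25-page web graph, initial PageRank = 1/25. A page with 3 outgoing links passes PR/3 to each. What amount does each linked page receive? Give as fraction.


Initial PR = 1/25 = 1/25
Outlinks = 3
Contribution per link = PR / outlinks
= 1/25 / 3
= 1/75

1/75


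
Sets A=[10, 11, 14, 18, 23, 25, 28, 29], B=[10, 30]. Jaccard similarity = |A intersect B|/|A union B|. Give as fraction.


A intersect B = [10]
|A intersect B| = 1
A union B = [10, 11, 14, 18, 23, 25, 28, 29, 30]
|A union B| = 9
Jaccard = 1/9 = 1/9

1/9


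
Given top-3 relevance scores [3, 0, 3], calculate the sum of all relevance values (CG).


Cumulative Gain = sum of relevance scores
Position 1: rel=3, running sum=3
Position 2: rel=0, running sum=3
Position 3: rel=3, running sum=6
CG = 6

6


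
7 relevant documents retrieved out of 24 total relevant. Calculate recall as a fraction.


Recall = retrieved_relevant / total_relevant
= 7 / 24
= 7 / (7 + 17)
= 7/24

7/24


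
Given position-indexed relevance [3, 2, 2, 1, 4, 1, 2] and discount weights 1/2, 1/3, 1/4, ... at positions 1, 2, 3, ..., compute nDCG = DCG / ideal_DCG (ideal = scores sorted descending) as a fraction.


Position discount weights w_i = 1/(i+1) for i=1..7:
Weights = [1/2, 1/3, 1/4, 1/5, 1/6, 1/7, 1/8]
Actual relevance: [3, 2, 2, 1, 4, 1, 2]
DCG = 3/2 + 2/3 + 2/4 + 1/5 + 4/6 + 1/7 + 2/8 = 1649/420
Ideal relevance (sorted desc): [4, 3, 2, 2, 2, 1, 1]
Ideal DCG = 4/2 + 3/3 + 2/4 + 2/5 + 2/6 + 1/7 + 1/8 = 3781/840
nDCG = DCG / ideal_DCG = 1649/420 / 3781/840 = 3298/3781

3298/3781


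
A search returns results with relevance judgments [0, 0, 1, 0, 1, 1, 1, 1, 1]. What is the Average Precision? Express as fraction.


Computing P@k for each relevant position:
Position 1: not relevant
Position 2: not relevant
Position 3: relevant, P@3 = 1/3 = 1/3
Position 4: not relevant
Position 5: relevant, P@5 = 2/5 = 2/5
Position 6: relevant, P@6 = 3/6 = 1/2
Position 7: relevant, P@7 = 4/7 = 4/7
Position 8: relevant, P@8 = 5/8 = 5/8
Position 9: relevant, P@9 = 6/9 = 2/3
Sum of P@k = 1/3 + 2/5 + 1/2 + 4/7 + 5/8 + 2/3 = 867/280
AP = 867/280 / 6 = 289/560

289/560


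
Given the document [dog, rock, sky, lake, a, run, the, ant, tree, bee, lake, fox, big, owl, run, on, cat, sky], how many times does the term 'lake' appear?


Document has 18 words
Scanning for 'lake':
Found at positions: [3, 10]
Count = 2

2


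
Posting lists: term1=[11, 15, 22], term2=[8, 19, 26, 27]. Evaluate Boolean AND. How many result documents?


Boolean AND: find intersection of posting lists
term1 docs: [11, 15, 22]
term2 docs: [8, 19, 26, 27]
Intersection: []
|intersection| = 0

0


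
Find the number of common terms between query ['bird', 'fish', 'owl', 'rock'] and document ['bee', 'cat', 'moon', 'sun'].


Query terms: ['bird', 'fish', 'owl', 'rock']
Document terms: ['bee', 'cat', 'moon', 'sun']
Common terms: []
Overlap count = 0

0


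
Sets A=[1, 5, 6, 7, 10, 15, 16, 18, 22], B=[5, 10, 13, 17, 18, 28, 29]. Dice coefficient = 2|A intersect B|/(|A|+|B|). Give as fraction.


A intersect B = [5, 10, 18]
|A intersect B| = 3
|A| = 9, |B| = 7
Dice = 2*3 / (9+7)
= 6 / 16 = 3/8

3/8


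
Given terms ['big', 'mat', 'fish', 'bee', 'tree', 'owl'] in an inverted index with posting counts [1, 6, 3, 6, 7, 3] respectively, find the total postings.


Summing posting list sizes:
'big': 1 postings
'mat': 6 postings
'fish': 3 postings
'bee': 6 postings
'tree': 7 postings
'owl': 3 postings
Total = 1 + 6 + 3 + 6 + 7 + 3 = 26

26


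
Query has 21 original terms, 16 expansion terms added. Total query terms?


Original terms: 21
Expansion terms: 16
Total = 21 + 16 = 37

37


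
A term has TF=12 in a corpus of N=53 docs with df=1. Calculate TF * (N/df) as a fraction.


TF * (N/df)
= 12 * (53/1)
= 12 * 53
= 636

636


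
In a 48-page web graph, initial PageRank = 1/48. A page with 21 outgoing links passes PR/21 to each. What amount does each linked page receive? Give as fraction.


Initial PR = 1/48 = 1/48
Outlinks = 21
Contribution per link = PR / outlinks
= 1/48 / 21
= 1/1008

1/1008


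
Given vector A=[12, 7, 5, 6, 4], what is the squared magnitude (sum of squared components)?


|A|^2 = sum of squared components
A[0]^2 = 12^2 = 144
A[1]^2 = 7^2 = 49
A[2]^2 = 5^2 = 25
A[3]^2 = 6^2 = 36
A[4]^2 = 4^2 = 16
Sum = 144 + 49 + 25 + 36 + 16 = 270

270


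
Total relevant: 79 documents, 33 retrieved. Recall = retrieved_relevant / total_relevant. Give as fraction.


Recall = retrieved_relevant / total_relevant
= 33 / 79
= 33 / (33 + 46)
= 33/79

33/79


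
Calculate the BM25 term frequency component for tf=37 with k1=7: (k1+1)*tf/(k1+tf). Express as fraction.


BM25 TF component = (k1+1)*tf / (k1+tf)
k1 = 7, tf = 37
Numerator = (7+1)*37 = 296
Denominator = 7 + 37 = 44
= 296/44 = 74/11

74/11


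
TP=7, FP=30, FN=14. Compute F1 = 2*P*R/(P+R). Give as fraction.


F1 = 2 * P * R / (P + R)
P = TP/(TP+FP) = 7/37 = 7/37
R = TP/(TP+FN) = 7/21 = 1/3
2 * P * R = 2 * 7/37 * 1/3 = 14/111
P + R = 7/37 + 1/3 = 58/111
F1 = 14/111 / 58/111 = 7/29

7/29


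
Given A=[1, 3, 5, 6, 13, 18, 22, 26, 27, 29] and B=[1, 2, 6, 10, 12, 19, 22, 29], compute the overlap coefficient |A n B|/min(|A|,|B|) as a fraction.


A intersect B = [1, 6, 22, 29]
|A intersect B| = 4
min(|A|, |B|) = min(10, 8) = 8
Overlap = 4 / 8 = 1/2

1/2


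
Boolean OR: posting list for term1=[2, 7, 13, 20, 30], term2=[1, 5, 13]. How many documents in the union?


Boolean OR: find union of posting lists
term1 docs: [2, 7, 13, 20, 30]
term2 docs: [1, 5, 13]
Union: [1, 2, 5, 7, 13, 20, 30]
|union| = 7

7


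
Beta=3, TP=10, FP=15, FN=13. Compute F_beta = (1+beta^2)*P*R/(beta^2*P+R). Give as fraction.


P = TP/(TP+FP) = 10/25 = 2/5
R = TP/(TP+FN) = 10/23 = 10/23
beta^2 = 3^2 = 9
(1 + beta^2) = 10
Numerator = (1+beta^2)*P*R = 40/23
Denominator = beta^2*P + R = 18/5 + 10/23 = 464/115
F_beta = 25/58

25/58


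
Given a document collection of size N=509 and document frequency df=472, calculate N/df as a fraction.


IDF ratio = N / df
= 509 / 472
= 509/472

509/472


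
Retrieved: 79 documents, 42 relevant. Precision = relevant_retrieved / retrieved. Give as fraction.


Precision = relevant_retrieved / total_retrieved
= 42 / 79
= 42 / (42 + 37)
= 42/79

42/79


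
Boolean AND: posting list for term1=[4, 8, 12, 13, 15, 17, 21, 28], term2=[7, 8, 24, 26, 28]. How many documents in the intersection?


Boolean AND: find intersection of posting lists
term1 docs: [4, 8, 12, 13, 15, 17, 21, 28]
term2 docs: [7, 8, 24, 26, 28]
Intersection: [8, 28]
|intersection| = 2

2


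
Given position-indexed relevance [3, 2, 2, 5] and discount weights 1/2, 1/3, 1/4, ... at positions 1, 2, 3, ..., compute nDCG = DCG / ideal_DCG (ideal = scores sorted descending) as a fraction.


Position discount weights w_i = 1/(i+1) for i=1..4:
Weights = [1/2, 1/3, 1/4, 1/5]
Actual relevance: [3, 2, 2, 5]
DCG = 3/2 + 2/3 + 2/4 + 5/5 = 11/3
Ideal relevance (sorted desc): [5, 3, 2, 2]
Ideal DCG = 5/2 + 3/3 + 2/4 + 2/5 = 22/5
nDCG = DCG / ideal_DCG = 11/3 / 22/5 = 5/6

5/6


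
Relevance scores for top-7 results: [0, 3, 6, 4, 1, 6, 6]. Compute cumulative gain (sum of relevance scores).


Cumulative Gain = sum of relevance scores
Position 1: rel=0, running sum=0
Position 2: rel=3, running sum=3
Position 3: rel=6, running sum=9
Position 4: rel=4, running sum=13
Position 5: rel=1, running sum=14
Position 6: rel=6, running sum=20
Position 7: rel=6, running sum=26
CG = 26

26


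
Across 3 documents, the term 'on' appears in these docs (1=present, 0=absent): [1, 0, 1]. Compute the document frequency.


Checking each document for 'on':
Doc 1: present
Doc 2: absent
Doc 3: present
df = sum of presences = 1 + 0 + 1 = 2

2


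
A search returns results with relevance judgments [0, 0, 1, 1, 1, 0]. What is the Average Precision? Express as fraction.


Computing P@k for each relevant position:
Position 1: not relevant
Position 2: not relevant
Position 3: relevant, P@3 = 1/3 = 1/3
Position 4: relevant, P@4 = 2/4 = 1/2
Position 5: relevant, P@5 = 3/5 = 3/5
Position 6: not relevant
Sum of P@k = 1/3 + 1/2 + 3/5 = 43/30
AP = 43/30 / 3 = 43/90

43/90


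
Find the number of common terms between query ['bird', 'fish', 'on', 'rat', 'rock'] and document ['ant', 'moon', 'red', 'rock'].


Query terms: ['bird', 'fish', 'on', 'rat', 'rock']
Document terms: ['ant', 'moon', 'red', 'rock']
Common terms: ['rock']
Overlap count = 1

1


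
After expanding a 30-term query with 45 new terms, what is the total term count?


Original terms: 30
Expansion terms: 45
Total = 30 + 45 = 75

75


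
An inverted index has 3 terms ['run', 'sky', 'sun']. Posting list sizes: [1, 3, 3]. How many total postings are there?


Summing posting list sizes:
'run': 1 postings
'sky': 3 postings
'sun': 3 postings
Total = 1 + 3 + 3 = 7

7


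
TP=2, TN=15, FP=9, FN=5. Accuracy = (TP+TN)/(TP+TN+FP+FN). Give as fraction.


Accuracy = (TP + TN) / (TP + TN + FP + FN)
TP + TN = 2 + 15 = 17
Total = 2 + 15 + 9 + 5 = 31
Accuracy = 17 / 31 = 17/31

17/31


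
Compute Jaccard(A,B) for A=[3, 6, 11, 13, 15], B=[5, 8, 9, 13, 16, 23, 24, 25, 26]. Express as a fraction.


A intersect B = [13]
|A intersect B| = 1
A union B = [3, 5, 6, 8, 9, 11, 13, 15, 16, 23, 24, 25, 26]
|A union B| = 13
Jaccard = 1/13 = 1/13

1/13


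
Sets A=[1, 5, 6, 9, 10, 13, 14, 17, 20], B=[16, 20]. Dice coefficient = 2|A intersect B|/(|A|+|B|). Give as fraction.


A intersect B = [20]
|A intersect B| = 1
|A| = 9, |B| = 2
Dice = 2*1 / (9+2)
= 2 / 11 = 2/11

2/11


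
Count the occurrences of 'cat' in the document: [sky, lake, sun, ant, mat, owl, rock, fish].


Document has 8 words
Scanning for 'cat':
Term not found in document
Count = 0

0


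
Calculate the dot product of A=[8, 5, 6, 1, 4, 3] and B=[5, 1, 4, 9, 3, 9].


Dot product = sum of element-wise products
A[0]*B[0] = 8*5 = 40
A[1]*B[1] = 5*1 = 5
A[2]*B[2] = 6*4 = 24
A[3]*B[3] = 1*9 = 9
A[4]*B[4] = 4*3 = 12
A[5]*B[5] = 3*9 = 27
Sum = 40 + 5 + 24 + 9 + 12 + 27 = 117

117


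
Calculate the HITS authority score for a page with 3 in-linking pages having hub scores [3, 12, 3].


Authority = sum of hub scores of in-linkers
In-link 1: hub score = 3
In-link 2: hub score = 12
In-link 3: hub score = 3
Authority = 3 + 12 + 3 = 18

18


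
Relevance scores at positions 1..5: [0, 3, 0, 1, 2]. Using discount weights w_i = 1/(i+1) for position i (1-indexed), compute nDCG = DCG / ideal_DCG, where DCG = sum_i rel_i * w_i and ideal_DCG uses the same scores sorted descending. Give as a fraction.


Position discount weights w_i = 1/(i+1) for i=1..5:
Weights = [1/2, 1/3, 1/4, 1/5, 1/6]
Actual relevance: [0, 3, 0, 1, 2]
DCG = 0/2 + 3/3 + 0/4 + 1/5 + 2/6 = 23/15
Ideal relevance (sorted desc): [3, 2, 1, 0, 0]
Ideal DCG = 3/2 + 2/3 + 1/4 + 0/5 + 0/6 = 29/12
nDCG = DCG / ideal_DCG = 23/15 / 29/12 = 92/145

92/145


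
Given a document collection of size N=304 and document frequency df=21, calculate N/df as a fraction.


IDF ratio = N / df
= 304 / 21
= 304/21

304/21


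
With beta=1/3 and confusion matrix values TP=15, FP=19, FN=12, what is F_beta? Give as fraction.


P = TP/(TP+FP) = 15/34 = 15/34
R = TP/(TP+FN) = 15/27 = 5/9
beta^2 = 1/3^2 = 1/9
(1 + beta^2) = 10/9
Numerator = (1+beta^2)*P*R = 125/459
Denominator = beta^2*P + R = 5/102 + 5/9 = 185/306
F_beta = 50/111

50/111


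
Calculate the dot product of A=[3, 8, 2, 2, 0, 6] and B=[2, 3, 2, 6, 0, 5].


Dot product = sum of element-wise products
A[0]*B[0] = 3*2 = 6
A[1]*B[1] = 8*3 = 24
A[2]*B[2] = 2*2 = 4
A[3]*B[3] = 2*6 = 12
A[4]*B[4] = 0*0 = 0
A[5]*B[5] = 6*5 = 30
Sum = 6 + 24 + 4 + 12 + 0 + 30 = 76

76


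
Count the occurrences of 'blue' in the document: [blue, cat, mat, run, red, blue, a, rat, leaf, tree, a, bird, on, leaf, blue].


Document has 15 words
Scanning for 'blue':
Found at positions: [0, 5, 14]
Count = 3

3


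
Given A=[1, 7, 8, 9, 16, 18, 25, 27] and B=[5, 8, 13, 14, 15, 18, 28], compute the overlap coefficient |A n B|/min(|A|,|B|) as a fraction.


A intersect B = [8, 18]
|A intersect B| = 2
min(|A|, |B|) = min(8, 7) = 7
Overlap = 2 / 7 = 2/7

2/7


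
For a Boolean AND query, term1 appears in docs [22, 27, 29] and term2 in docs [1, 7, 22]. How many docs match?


Boolean AND: find intersection of posting lists
term1 docs: [22, 27, 29]
term2 docs: [1, 7, 22]
Intersection: [22]
|intersection| = 1

1


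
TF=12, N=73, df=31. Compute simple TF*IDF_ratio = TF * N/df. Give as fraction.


TF * (N/df)
= 12 * (73/31)
= 12 * 73/31
= 876/31

876/31


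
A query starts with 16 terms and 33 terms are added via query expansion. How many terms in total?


Original terms: 16
Expansion terms: 33
Total = 16 + 33 = 49

49


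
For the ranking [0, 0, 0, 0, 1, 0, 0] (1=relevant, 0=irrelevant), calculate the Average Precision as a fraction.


Computing P@k for each relevant position:
Position 1: not relevant
Position 2: not relevant
Position 3: not relevant
Position 4: not relevant
Position 5: relevant, P@5 = 1/5 = 1/5
Position 6: not relevant
Position 7: not relevant
Sum of P@k = 1/5 = 1/5
AP = 1/5 / 1 = 1/5

1/5


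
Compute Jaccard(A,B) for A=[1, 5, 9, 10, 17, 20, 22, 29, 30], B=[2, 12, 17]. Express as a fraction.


A intersect B = [17]
|A intersect B| = 1
A union B = [1, 2, 5, 9, 10, 12, 17, 20, 22, 29, 30]
|A union B| = 11
Jaccard = 1/11 = 1/11

1/11


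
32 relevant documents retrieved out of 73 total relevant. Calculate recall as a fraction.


Recall = retrieved_relevant / total_relevant
= 32 / 73
= 32 / (32 + 41)
= 32/73

32/73


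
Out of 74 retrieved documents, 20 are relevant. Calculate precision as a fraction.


Precision = relevant_retrieved / total_retrieved
= 20 / 74
= 20 / (20 + 54)
= 10/37

10/37


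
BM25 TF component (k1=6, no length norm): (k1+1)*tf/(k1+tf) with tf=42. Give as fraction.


BM25 TF component = (k1+1)*tf / (k1+tf)
k1 = 6, tf = 42
Numerator = (6+1)*42 = 294
Denominator = 6 + 42 = 48
= 294/48 = 49/8

49/8


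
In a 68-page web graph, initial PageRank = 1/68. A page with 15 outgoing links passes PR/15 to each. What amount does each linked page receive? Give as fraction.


Initial PR = 1/68 = 1/68
Outlinks = 15
Contribution per link = PR / outlinks
= 1/68 / 15
= 1/1020

1/1020


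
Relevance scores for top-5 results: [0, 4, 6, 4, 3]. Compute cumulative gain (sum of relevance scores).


Cumulative Gain = sum of relevance scores
Position 1: rel=0, running sum=0
Position 2: rel=4, running sum=4
Position 3: rel=6, running sum=10
Position 4: rel=4, running sum=14
Position 5: rel=3, running sum=17
CG = 17

17


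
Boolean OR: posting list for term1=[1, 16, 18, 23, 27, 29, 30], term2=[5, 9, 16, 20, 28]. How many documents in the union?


Boolean OR: find union of posting lists
term1 docs: [1, 16, 18, 23, 27, 29, 30]
term2 docs: [5, 9, 16, 20, 28]
Union: [1, 5, 9, 16, 18, 20, 23, 27, 28, 29, 30]
|union| = 11

11


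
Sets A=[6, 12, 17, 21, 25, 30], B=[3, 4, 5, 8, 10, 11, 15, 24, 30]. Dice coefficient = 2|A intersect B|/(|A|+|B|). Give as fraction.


A intersect B = [30]
|A intersect B| = 1
|A| = 6, |B| = 9
Dice = 2*1 / (6+9)
= 2 / 15 = 2/15

2/15


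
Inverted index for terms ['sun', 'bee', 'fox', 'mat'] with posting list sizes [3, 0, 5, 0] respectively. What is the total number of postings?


Summing posting list sizes:
'sun': 3 postings
'bee': 0 postings
'fox': 5 postings
'mat': 0 postings
Total = 3 + 0 + 5 + 0 = 8

8


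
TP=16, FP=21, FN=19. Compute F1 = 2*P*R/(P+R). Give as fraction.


F1 = 2 * P * R / (P + R)
P = TP/(TP+FP) = 16/37 = 16/37
R = TP/(TP+FN) = 16/35 = 16/35
2 * P * R = 2 * 16/37 * 16/35 = 512/1295
P + R = 16/37 + 16/35 = 1152/1295
F1 = 512/1295 / 1152/1295 = 4/9

4/9


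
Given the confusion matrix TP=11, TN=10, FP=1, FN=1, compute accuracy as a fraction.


Accuracy = (TP + TN) / (TP + TN + FP + FN)
TP + TN = 11 + 10 = 21
Total = 11 + 10 + 1 + 1 = 23
Accuracy = 21 / 23 = 21/23

21/23


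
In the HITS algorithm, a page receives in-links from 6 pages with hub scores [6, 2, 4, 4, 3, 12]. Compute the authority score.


Authority = sum of hub scores of in-linkers
In-link 1: hub score = 6
In-link 2: hub score = 2
In-link 3: hub score = 4
In-link 4: hub score = 4
In-link 5: hub score = 3
In-link 6: hub score = 12
Authority = 6 + 2 + 4 + 4 + 3 + 12 = 31

31


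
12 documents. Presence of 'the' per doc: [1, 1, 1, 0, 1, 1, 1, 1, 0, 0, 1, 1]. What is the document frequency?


Checking each document for 'the':
Doc 1: present
Doc 2: present
Doc 3: present
Doc 4: absent
Doc 5: present
Doc 6: present
Doc 7: present
Doc 8: present
Doc 9: absent
Doc 10: absent
Doc 11: present
Doc 12: present
df = sum of presences = 1 + 1 + 1 + 0 + 1 + 1 + 1 + 1 + 0 + 0 + 1 + 1 = 9

9


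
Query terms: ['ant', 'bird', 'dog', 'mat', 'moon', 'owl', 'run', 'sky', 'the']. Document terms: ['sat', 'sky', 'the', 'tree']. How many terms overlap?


Query terms: ['ant', 'bird', 'dog', 'mat', 'moon', 'owl', 'run', 'sky', 'the']
Document terms: ['sat', 'sky', 'the', 'tree']
Common terms: ['sky', 'the']
Overlap count = 2

2


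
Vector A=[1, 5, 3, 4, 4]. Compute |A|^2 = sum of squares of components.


|A|^2 = sum of squared components
A[0]^2 = 1^2 = 1
A[1]^2 = 5^2 = 25
A[2]^2 = 3^2 = 9
A[3]^2 = 4^2 = 16
A[4]^2 = 4^2 = 16
Sum = 1 + 25 + 9 + 16 + 16 = 67

67


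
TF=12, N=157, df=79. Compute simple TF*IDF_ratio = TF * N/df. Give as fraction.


TF * (N/df)
= 12 * (157/79)
= 12 * 157/79
= 1884/79

1884/79


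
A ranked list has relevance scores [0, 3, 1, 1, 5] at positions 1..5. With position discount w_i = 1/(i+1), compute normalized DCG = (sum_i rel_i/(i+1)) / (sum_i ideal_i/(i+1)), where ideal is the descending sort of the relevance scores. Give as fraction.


Position discount weights w_i = 1/(i+1) for i=1..5:
Weights = [1/2, 1/3, 1/4, 1/5, 1/6]
Actual relevance: [0, 3, 1, 1, 5]
DCG = 0/2 + 3/3 + 1/4 + 1/5 + 5/6 = 137/60
Ideal relevance (sorted desc): [5, 3, 1, 1, 0]
Ideal DCG = 5/2 + 3/3 + 1/4 + 1/5 + 0/6 = 79/20
nDCG = DCG / ideal_DCG = 137/60 / 79/20 = 137/237

137/237


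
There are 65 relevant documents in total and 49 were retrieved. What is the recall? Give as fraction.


Recall = retrieved_relevant / total_relevant
= 49 / 65
= 49 / (49 + 16)
= 49/65

49/65


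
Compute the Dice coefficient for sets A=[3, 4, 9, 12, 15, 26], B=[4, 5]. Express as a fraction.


A intersect B = [4]
|A intersect B| = 1
|A| = 6, |B| = 2
Dice = 2*1 / (6+2)
= 2 / 8 = 1/4

1/4


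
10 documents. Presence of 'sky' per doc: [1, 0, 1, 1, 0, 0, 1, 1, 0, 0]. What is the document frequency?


Checking each document for 'sky':
Doc 1: present
Doc 2: absent
Doc 3: present
Doc 4: present
Doc 5: absent
Doc 6: absent
Doc 7: present
Doc 8: present
Doc 9: absent
Doc 10: absent
df = sum of presences = 1 + 0 + 1 + 1 + 0 + 0 + 1 + 1 + 0 + 0 = 5

5


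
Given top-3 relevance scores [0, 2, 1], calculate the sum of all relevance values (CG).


Cumulative Gain = sum of relevance scores
Position 1: rel=0, running sum=0
Position 2: rel=2, running sum=2
Position 3: rel=1, running sum=3
CG = 3

3


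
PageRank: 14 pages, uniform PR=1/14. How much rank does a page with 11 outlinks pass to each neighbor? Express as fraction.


Initial PR = 1/14 = 1/14
Outlinks = 11
Contribution per link = PR / outlinks
= 1/14 / 11
= 1/154

1/154


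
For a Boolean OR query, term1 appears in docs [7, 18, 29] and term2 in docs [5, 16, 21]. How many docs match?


Boolean OR: find union of posting lists
term1 docs: [7, 18, 29]
term2 docs: [5, 16, 21]
Union: [5, 7, 16, 18, 21, 29]
|union| = 6

6


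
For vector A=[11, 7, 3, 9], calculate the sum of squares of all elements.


|A|^2 = sum of squared components
A[0]^2 = 11^2 = 121
A[1]^2 = 7^2 = 49
A[2]^2 = 3^2 = 9
A[3]^2 = 9^2 = 81
Sum = 121 + 49 + 9 + 81 = 260

260


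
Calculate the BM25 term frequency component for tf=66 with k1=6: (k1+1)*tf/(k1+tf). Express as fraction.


BM25 TF component = (k1+1)*tf / (k1+tf)
k1 = 6, tf = 66
Numerator = (6+1)*66 = 462
Denominator = 6 + 66 = 72
= 462/72 = 77/12

77/12


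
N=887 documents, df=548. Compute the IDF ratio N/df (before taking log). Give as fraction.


IDF ratio = N / df
= 887 / 548
= 887/548

887/548


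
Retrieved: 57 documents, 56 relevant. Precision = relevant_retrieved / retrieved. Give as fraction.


Precision = relevant_retrieved / total_retrieved
= 56 / 57
= 56 / (56 + 1)
= 56/57

56/57


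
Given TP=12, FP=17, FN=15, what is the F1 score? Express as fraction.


F1 = 2 * P * R / (P + R)
P = TP/(TP+FP) = 12/29 = 12/29
R = TP/(TP+FN) = 12/27 = 4/9
2 * P * R = 2 * 12/29 * 4/9 = 32/87
P + R = 12/29 + 4/9 = 224/261
F1 = 32/87 / 224/261 = 3/7

3/7


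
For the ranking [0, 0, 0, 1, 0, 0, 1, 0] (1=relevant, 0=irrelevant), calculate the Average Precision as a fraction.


Computing P@k for each relevant position:
Position 1: not relevant
Position 2: not relevant
Position 3: not relevant
Position 4: relevant, P@4 = 1/4 = 1/4
Position 5: not relevant
Position 6: not relevant
Position 7: relevant, P@7 = 2/7 = 2/7
Position 8: not relevant
Sum of P@k = 1/4 + 2/7 = 15/28
AP = 15/28 / 2 = 15/56

15/56


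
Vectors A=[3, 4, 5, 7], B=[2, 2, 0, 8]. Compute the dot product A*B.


Dot product = sum of element-wise products
A[0]*B[0] = 3*2 = 6
A[1]*B[1] = 4*2 = 8
A[2]*B[2] = 5*0 = 0
A[3]*B[3] = 7*8 = 56
Sum = 6 + 8 + 0 + 56 = 70

70


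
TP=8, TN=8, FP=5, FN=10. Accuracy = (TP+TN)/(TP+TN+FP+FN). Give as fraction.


Accuracy = (TP + TN) / (TP + TN + FP + FN)
TP + TN = 8 + 8 = 16
Total = 8 + 8 + 5 + 10 = 31
Accuracy = 16 / 31 = 16/31

16/31


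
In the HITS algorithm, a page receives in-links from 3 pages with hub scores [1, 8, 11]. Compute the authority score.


Authority = sum of hub scores of in-linkers
In-link 1: hub score = 1
In-link 2: hub score = 8
In-link 3: hub score = 11
Authority = 1 + 8 + 11 = 20

20


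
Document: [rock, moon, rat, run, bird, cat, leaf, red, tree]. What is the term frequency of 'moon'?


Document has 9 words
Scanning for 'moon':
Found at positions: [1]
Count = 1

1


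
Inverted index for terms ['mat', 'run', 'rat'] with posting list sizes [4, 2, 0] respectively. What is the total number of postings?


Summing posting list sizes:
'mat': 4 postings
'run': 2 postings
'rat': 0 postings
Total = 4 + 2 + 0 = 6

6


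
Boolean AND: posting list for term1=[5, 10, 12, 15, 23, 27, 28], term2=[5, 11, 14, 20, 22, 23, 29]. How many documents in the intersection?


Boolean AND: find intersection of posting lists
term1 docs: [5, 10, 12, 15, 23, 27, 28]
term2 docs: [5, 11, 14, 20, 22, 23, 29]
Intersection: [5, 23]
|intersection| = 2

2


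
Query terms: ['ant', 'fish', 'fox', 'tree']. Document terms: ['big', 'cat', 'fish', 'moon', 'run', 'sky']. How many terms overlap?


Query terms: ['ant', 'fish', 'fox', 'tree']
Document terms: ['big', 'cat', 'fish', 'moon', 'run', 'sky']
Common terms: ['fish']
Overlap count = 1

1


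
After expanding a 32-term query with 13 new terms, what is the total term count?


Original terms: 32
Expansion terms: 13
Total = 32 + 13 = 45

45


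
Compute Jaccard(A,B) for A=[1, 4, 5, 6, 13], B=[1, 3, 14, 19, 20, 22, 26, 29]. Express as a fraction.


A intersect B = [1]
|A intersect B| = 1
A union B = [1, 3, 4, 5, 6, 13, 14, 19, 20, 22, 26, 29]
|A union B| = 12
Jaccard = 1/12 = 1/12

1/12


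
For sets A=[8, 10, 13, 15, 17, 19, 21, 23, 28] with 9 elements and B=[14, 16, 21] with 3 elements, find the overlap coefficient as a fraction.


A intersect B = [21]
|A intersect B| = 1
min(|A|, |B|) = min(9, 3) = 3
Overlap = 1 / 3 = 1/3

1/3


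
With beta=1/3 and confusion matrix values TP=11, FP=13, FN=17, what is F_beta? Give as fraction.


P = TP/(TP+FP) = 11/24 = 11/24
R = TP/(TP+FN) = 11/28 = 11/28
beta^2 = 1/3^2 = 1/9
(1 + beta^2) = 10/9
Numerator = (1+beta^2)*P*R = 605/3024
Denominator = beta^2*P + R = 11/216 + 11/28 = 671/1512
F_beta = 55/122

55/122


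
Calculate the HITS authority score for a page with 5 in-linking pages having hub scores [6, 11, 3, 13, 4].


Authority = sum of hub scores of in-linkers
In-link 1: hub score = 6
In-link 2: hub score = 11
In-link 3: hub score = 3
In-link 4: hub score = 13
In-link 5: hub score = 4
Authority = 6 + 11 + 3 + 13 + 4 = 37

37


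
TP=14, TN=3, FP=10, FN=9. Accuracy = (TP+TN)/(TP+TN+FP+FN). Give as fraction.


Accuracy = (TP + TN) / (TP + TN + FP + FN)
TP + TN = 14 + 3 = 17
Total = 14 + 3 + 10 + 9 = 36
Accuracy = 17 / 36 = 17/36

17/36


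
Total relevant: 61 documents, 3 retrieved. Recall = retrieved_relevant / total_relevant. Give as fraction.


Recall = retrieved_relevant / total_relevant
= 3 / 61
= 3 / (3 + 58)
= 3/61

3/61


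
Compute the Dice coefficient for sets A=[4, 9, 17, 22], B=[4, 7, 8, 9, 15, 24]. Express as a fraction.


A intersect B = [4, 9]
|A intersect B| = 2
|A| = 4, |B| = 6
Dice = 2*2 / (4+6)
= 4 / 10 = 2/5

2/5


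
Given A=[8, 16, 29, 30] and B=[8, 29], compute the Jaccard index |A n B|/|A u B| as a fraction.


A intersect B = [8, 29]
|A intersect B| = 2
A union B = [8, 16, 29, 30]
|A union B| = 4
Jaccard = 2/4 = 1/2

1/2


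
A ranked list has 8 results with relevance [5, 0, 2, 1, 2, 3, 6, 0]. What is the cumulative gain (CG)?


Cumulative Gain = sum of relevance scores
Position 1: rel=5, running sum=5
Position 2: rel=0, running sum=5
Position 3: rel=2, running sum=7
Position 4: rel=1, running sum=8
Position 5: rel=2, running sum=10
Position 6: rel=3, running sum=13
Position 7: rel=6, running sum=19
Position 8: rel=0, running sum=19
CG = 19

19


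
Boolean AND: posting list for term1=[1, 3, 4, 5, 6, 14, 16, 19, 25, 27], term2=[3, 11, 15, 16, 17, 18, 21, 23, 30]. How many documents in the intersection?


Boolean AND: find intersection of posting lists
term1 docs: [1, 3, 4, 5, 6, 14, 16, 19, 25, 27]
term2 docs: [3, 11, 15, 16, 17, 18, 21, 23, 30]
Intersection: [3, 16]
|intersection| = 2

2


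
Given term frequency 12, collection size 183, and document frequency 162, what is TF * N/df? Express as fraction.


TF * (N/df)
= 12 * (183/162)
= 12 * 61/54
= 122/9

122/9


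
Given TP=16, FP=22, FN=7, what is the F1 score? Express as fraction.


F1 = 2 * P * R / (P + R)
P = TP/(TP+FP) = 16/38 = 8/19
R = TP/(TP+FN) = 16/23 = 16/23
2 * P * R = 2 * 8/19 * 16/23 = 256/437
P + R = 8/19 + 16/23 = 488/437
F1 = 256/437 / 488/437 = 32/61

32/61


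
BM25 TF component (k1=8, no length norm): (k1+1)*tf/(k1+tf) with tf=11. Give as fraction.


BM25 TF component = (k1+1)*tf / (k1+tf)
k1 = 8, tf = 11
Numerator = (8+1)*11 = 99
Denominator = 8 + 11 = 19
= 99/19 = 99/19

99/19


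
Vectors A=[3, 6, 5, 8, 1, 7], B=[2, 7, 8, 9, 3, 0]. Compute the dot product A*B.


Dot product = sum of element-wise products
A[0]*B[0] = 3*2 = 6
A[1]*B[1] = 6*7 = 42
A[2]*B[2] = 5*8 = 40
A[3]*B[3] = 8*9 = 72
A[4]*B[4] = 1*3 = 3
A[5]*B[5] = 7*0 = 0
Sum = 6 + 42 + 40 + 72 + 3 + 0 = 163

163


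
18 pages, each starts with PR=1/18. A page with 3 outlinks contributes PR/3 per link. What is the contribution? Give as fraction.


Initial PR = 1/18 = 1/18
Outlinks = 3
Contribution per link = PR / outlinks
= 1/18 / 3
= 1/54

1/54


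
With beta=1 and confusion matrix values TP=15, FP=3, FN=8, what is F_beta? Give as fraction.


P = TP/(TP+FP) = 15/18 = 5/6
R = TP/(TP+FN) = 15/23 = 15/23
beta^2 = 1^2 = 1
(1 + beta^2) = 2
Numerator = (1+beta^2)*P*R = 25/23
Denominator = beta^2*P + R = 5/6 + 15/23 = 205/138
F_beta = 30/41

30/41


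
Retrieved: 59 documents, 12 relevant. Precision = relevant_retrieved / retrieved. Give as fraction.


Precision = relevant_retrieved / total_retrieved
= 12 / 59
= 12 / (12 + 47)
= 12/59

12/59


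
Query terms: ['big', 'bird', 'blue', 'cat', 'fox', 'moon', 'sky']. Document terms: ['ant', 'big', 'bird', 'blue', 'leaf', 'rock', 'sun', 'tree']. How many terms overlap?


Query terms: ['big', 'bird', 'blue', 'cat', 'fox', 'moon', 'sky']
Document terms: ['ant', 'big', 'bird', 'blue', 'leaf', 'rock', 'sun', 'tree']
Common terms: ['big', 'bird', 'blue']
Overlap count = 3

3


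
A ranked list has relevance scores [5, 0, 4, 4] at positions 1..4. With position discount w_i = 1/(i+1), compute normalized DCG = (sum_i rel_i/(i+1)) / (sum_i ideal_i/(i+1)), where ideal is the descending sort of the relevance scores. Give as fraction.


Position discount weights w_i = 1/(i+1) for i=1..4:
Weights = [1/2, 1/3, 1/4, 1/5]
Actual relevance: [5, 0, 4, 4]
DCG = 5/2 + 0/3 + 4/4 + 4/5 = 43/10
Ideal relevance (sorted desc): [5, 4, 4, 0]
Ideal DCG = 5/2 + 4/3 + 4/4 + 0/5 = 29/6
nDCG = DCG / ideal_DCG = 43/10 / 29/6 = 129/145

129/145


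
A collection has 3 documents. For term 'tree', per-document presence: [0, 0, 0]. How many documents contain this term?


Checking each document for 'tree':
Doc 1: absent
Doc 2: absent
Doc 3: absent
df = sum of presences = 0 + 0 + 0 = 0

0


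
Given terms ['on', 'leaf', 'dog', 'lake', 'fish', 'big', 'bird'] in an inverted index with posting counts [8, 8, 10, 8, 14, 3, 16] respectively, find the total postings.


Summing posting list sizes:
'on': 8 postings
'leaf': 8 postings
'dog': 10 postings
'lake': 8 postings
'fish': 14 postings
'big': 3 postings
'bird': 16 postings
Total = 8 + 8 + 10 + 8 + 14 + 3 + 16 = 67

67


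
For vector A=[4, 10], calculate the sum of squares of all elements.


|A|^2 = sum of squared components
A[0]^2 = 4^2 = 16
A[1]^2 = 10^2 = 100
Sum = 16 + 100 = 116

116


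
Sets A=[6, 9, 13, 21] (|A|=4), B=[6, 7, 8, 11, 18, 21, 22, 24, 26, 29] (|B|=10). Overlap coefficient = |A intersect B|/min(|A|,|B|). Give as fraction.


A intersect B = [6, 21]
|A intersect B| = 2
min(|A|, |B|) = min(4, 10) = 4
Overlap = 2 / 4 = 1/2

1/2


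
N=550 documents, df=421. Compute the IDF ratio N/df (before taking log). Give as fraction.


IDF ratio = N / df
= 550 / 421
= 550/421

550/421


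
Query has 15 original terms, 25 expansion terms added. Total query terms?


Original terms: 15
Expansion terms: 25
Total = 15 + 25 = 40

40


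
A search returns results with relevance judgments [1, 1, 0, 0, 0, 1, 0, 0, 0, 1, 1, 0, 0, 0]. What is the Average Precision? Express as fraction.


Computing P@k for each relevant position:
Position 1: relevant, P@1 = 1/1 = 1
Position 2: relevant, P@2 = 2/2 = 1
Position 3: not relevant
Position 4: not relevant
Position 5: not relevant
Position 6: relevant, P@6 = 3/6 = 1/2
Position 7: not relevant
Position 8: not relevant
Position 9: not relevant
Position 10: relevant, P@10 = 4/10 = 2/5
Position 11: relevant, P@11 = 5/11 = 5/11
Position 12: not relevant
Position 13: not relevant
Position 14: not relevant
Sum of P@k = 1 + 1 + 1/2 + 2/5 + 5/11 = 369/110
AP = 369/110 / 5 = 369/550

369/550


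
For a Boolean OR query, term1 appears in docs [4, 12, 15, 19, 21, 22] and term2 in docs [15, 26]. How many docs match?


Boolean OR: find union of posting lists
term1 docs: [4, 12, 15, 19, 21, 22]
term2 docs: [15, 26]
Union: [4, 12, 15, 19, 21, 22, 26]
|union| = 7

7


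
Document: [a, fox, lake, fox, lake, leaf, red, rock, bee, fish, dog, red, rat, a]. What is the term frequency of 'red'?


Document has 14 words
Scanning for 'red':
Found at positions: [6, 11]
Count = 2

2


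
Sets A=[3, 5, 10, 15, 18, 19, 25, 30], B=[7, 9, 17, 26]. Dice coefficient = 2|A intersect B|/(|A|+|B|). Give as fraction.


A intersect B = []
|A intersect B| = 0
|A| = 8, |B| = 4
Dice = 2*0 / (8+4)
= 0 / 12 = 0

0


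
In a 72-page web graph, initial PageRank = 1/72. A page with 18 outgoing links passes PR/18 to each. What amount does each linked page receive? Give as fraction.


Initial PR = 1/72 = 1/72
Outlinks = 18
Contribution per link = PR / outlinks
= 1/72 / 18
= 1/1296

1/1296


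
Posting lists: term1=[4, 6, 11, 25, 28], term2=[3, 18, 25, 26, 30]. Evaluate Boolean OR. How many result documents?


Boolean OR: find union of posting lists
term1 docs: [4, 6, 11, 25, 28]
term2 docs: [3, 18, 25, 26, 30]
Union: [3, 4, 6, 11, 18, 25, 26, 28, 30]
|union| = 9

9


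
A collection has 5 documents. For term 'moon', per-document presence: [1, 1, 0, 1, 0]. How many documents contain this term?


Checking each document for 'moon':
Doc 1: present
Doc 2: present
Doc 3: absent
Doc 4: present
Doc 5: absent
df = sum of presences = 1 + 1 + 0 + 1 + 0 = 3

3


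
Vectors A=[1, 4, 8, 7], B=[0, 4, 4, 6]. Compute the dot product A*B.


Dot product = sum of element-wise products
A[0]*B[0] = 1*0 = 0
A[1]*B[1] = 4*4 = 16
A[2]*B[2] = 8*4 = 32
A[3]*B[3] = 7*6 = 42
Sum = 0 + 16 + 32 + 42 = 90

90
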